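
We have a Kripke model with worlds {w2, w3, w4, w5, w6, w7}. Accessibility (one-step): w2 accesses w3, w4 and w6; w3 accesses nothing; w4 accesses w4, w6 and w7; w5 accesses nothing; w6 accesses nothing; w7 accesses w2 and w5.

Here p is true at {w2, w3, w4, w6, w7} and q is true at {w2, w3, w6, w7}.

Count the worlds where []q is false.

w2: successors {w3, w4, w6}; q there: w3:T, w4:F, w6:T. ✗
w3: no successors, so []q holds vacuously. ✓
w4: successors {w4, w6, w7}; q there: w4:F, w6:T, w7:T. ✗
w5: no successors, so []q holds vacuously. ✓
w6: no successors, so []q holds vacuously. ✓
w7: successors {w2, w5}; q there: w2:T, w5:F. ✗
Satisfying worlds: {w3, w5, w6}.
So []q fails at the other 3 worlds.

3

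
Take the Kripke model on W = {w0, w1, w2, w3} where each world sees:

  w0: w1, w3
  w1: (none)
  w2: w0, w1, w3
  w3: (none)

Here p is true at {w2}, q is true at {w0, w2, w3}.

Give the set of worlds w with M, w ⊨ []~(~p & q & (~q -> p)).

{w1, w3}

w0: successors {w1, w3}; ~(~p & q & (~q -> p)) there: w1:T, w3:F. ✗
w1: no successors, so []~(~p & q & (~q -> p)) holds vacuously. ✓
w2: successors {w0, w1, w3}; ~(~p & q & (~q -> p)) there: w0:F, w1:T, w3:F. ✗
w3: no successors, so []~(~p & q & (~q -> p)) holds vacuously. ✓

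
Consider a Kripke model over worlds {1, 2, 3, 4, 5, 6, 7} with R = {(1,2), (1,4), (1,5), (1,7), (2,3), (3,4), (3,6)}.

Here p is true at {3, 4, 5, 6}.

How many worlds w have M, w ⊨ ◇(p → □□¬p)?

1: successors {2, 4, 5, 7}; p → □□¬p there: 2:T, 4:T, 5:T, 7:T. ✓
2: successors {3}; p → □□¬p there: 3:T. ✓
3: successors {4, 6}; p → □□¬p there: 4:T, 6:T. ✓
4: no successors, so ◇(p → □□¬p) fails. ✗
5: no successors, so ◇(p → □□¬p) fails. ✗
6: no successors, so ◇(p → □□¬p) fails. ✗
7: no successors, so ◇(p → □□¬p) fails. ✗
Satisfying worlds: {1, 2, 3}.

3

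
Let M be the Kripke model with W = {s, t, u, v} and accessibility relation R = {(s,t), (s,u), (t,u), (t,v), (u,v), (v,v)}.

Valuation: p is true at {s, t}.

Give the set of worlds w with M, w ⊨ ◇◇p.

∅

s: successors {t, u}; ◇p there: t:F, u:F. ✗
t: successors {u, v}; ◇p there: u:F, v:F. ✗
u: successors {v}; ◇p there: v:F. ✗
v: successors {v}; ◇p there: v:F. ✗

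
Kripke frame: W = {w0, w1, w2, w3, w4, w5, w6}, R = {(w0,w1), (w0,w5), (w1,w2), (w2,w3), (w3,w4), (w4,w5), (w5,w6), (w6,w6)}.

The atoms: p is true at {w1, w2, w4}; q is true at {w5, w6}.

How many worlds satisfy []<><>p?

w0: successors {w1, w5}; <><>p there: w1:F, w5:F. ✗
w1: successors {w2}; <><>p there: w2:T. ✓
w2: successors {w3}; <><>p there: w3:F. ✗
w3: successors {w4}; <><>p there: w4:F. ✗
w4: successors {w5}; <><>p there: w5:F. ✗
w5: successors {w6}; <><>p there: w6:F. ✗
w6: successors {w6}; <><>p there: w6:F. ✗
Satisfying worlds: {w1}.

1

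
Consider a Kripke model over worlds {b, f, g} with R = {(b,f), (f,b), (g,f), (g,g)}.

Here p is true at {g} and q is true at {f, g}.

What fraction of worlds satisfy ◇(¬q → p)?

b: successors {f}; ¬q → p there: f:T. ✓
f: successors {b}; ¬q → p there: b:F. ✗
g: successors {f, g}; ¬q → p there: f:T, g:T. ✓
That's 2 of 3 worlds, so 2/3.

2/3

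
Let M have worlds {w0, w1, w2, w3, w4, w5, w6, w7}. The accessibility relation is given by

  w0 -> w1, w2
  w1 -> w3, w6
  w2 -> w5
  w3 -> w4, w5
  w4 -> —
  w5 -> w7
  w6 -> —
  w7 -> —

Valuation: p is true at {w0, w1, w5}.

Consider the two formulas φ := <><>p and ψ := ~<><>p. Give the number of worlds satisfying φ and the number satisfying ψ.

2 and 6

For <><>p:
w0: successors {w1, w2}; <>p there: w1:F, w2:T. ✓
w1: successors {w3, w6}; <>p there: w3:T, w6:F. ✓
w2: successors {w5}; <>p there: w5:F. ✗
w3: successors {w4, w5}; <>p there: w4:F, w5:F. ✗
w4: no successors, so <><>p fails. ✗
w5: successors {w7}; <>p there: w7:F. ✗
w6: no successors, so <><>p fails. ✗
w7: no successors, so <><>p fails. ✗
— 2 worlds.
For ~<><>p:
w0: <><>p is T. ✗
w1: <><>p is T. ✗
w2: <><>p is F. ✓
w3: <><>p is F. ✓
w4: <><>p is F. ✓
w5: <><>p is F. ✓
w6: <><>p is F. ✓
w7: <><>p is F. ✓
— 6 worlds.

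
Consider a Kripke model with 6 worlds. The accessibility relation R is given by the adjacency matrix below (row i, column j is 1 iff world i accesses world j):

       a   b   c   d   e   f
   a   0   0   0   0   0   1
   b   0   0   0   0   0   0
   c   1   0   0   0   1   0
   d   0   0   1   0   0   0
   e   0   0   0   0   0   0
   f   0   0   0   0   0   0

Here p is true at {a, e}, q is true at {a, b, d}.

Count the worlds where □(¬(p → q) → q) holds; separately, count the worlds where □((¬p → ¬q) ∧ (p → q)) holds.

For □(¬(p → q) → q):
a: successors {f}; ¬(p → q) → q there: f:T. ✓
b: no successors, so □(¬(p → q) → q) holds vacuously. ✓
c: successors {a, e}; ¬(p → q) → q there: a:T, e:F. ✗
d: successors {c}; ¬(p → q) → q there: c:T. ✓
e: no successors, so □(¬(p → q) → q) holds vacuously. ✓
f: no successors, so □(¬(p → q) → q) holds vacuously. ✓
— 5 worlds.
For □((¬p → ¬q) ∧ (p → q)):
a: successors {f}; (¬p → ¬q) ∧ (p → q) there: f:T. ✓
b: no successors, so □((¬p → ¬q) ∧ (p → q)) holds vacuously. ✓
c: successors {a, e}; (¬p → ¬q) ∧ (p → q) there: a:T, e:F. ✗
d: successors {c}; (¬p → ¬q) ∧ (p → q) there: c:T. ✓
e: no successors, so □((¬p → ¬q) ∧ (p → q)) holds vacuously. ✓
f: no successors, so □((¬p → ¬q) ∧ (p → q)) holds vacuously. ✓
— 5 worlds.

5 and 5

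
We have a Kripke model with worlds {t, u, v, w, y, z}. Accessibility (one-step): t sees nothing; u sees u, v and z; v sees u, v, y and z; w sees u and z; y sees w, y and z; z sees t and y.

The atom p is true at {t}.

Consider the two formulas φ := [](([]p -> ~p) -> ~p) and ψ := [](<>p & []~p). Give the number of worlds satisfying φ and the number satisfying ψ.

6 and 1

For [](([]p -> ~p) -> ~p):
t: no successors, so [](([]p -> ~p) -> ~p) holds vacuously. ✓
u: successors {u, v, z}; ([]p -> ~p) -> ~p there: u:T, v:T, z:T. ✓
v: successors {u, v, y, z}; ([]p -> ~p) -> ~p there: u:T, v:T, y:T, z:T. ✓
w: successors {u, z}; ([]p -> ~p) -> ~p there: u:T, z:T. ✓
y: successors {w, y, z}; ([]p -> ~p) -> ~p there: w:T, y:T, z:T. ✓
z: successors {t, y}; ([]p -> ~p) -> ~p there: t:T, y:T. ✓
— 6 worlds.
For [](<>p & []~p):
t: no successors, so [](<>p & []~p) holds vacuously. ✓
u: successors {u, v, z}; <>p & []~p there: u:F, v:F, z:F. ✗
v: successors {u, v, y, z}; <>p & []~p there: u:F, v:F, y:F, z:F. ✗
w: successors {u, z}; <>p & []~p there: u:F, z:F. ✗
y: successors {w, y, z}; <>p & []~p there: w:F, y:F, z:F. ✗
z: successors {t, y}; <>p & []~p there: t:F, y:F. ✗
— 1 world.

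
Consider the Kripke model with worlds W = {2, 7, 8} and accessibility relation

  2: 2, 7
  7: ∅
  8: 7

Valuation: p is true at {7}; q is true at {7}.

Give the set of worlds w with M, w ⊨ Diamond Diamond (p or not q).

{2}

2: successors {2, 7}; Diamond (p or not q) there: 2:T, 7:F. ✓
7: no successors, so Diamond Diamond (p or not q) fails. ✗
8: successors {7}; Diamond (p or not q) there: 7:F. ✗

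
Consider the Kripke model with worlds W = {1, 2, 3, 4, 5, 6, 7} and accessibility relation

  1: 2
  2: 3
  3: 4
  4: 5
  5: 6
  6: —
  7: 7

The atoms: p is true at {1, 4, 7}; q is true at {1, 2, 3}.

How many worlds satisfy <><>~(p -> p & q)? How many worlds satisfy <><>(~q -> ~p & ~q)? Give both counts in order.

2 and 3

For <><>~(p -> p & q):
1: successors {2}; <>~(p -> p & q) there: 2:F. ✗
2: successors {3}; <>~(p -> p & q) there: 3:T. ✓
3: successors {4}; <>~(p -> p & q) there: 4:F. ✗
4: successors {5}; <>~(p -> p & q) there: 5:F. ✗
5: successors {6}; <>~(p -> p & q) there: 6:F. ✗
6: no successors, so <><>~(p -> p & q) fails. ✗
7: successors {7}; <>~(p -> p & q) there: 7:T. ✓
— 2 worlds.
For <><>(~q -> ~p & ~q):
1: successors {2}; <>(~q -> ~p & ~q) there: 2:T. ✓
2: successors {3}; <>(~q -> ~p & ~q) there: 3:F. ✗
3: successors {4}; <>(~q -> ~p & ~q) there: 4:T. ✓
4: successors {5}; <>(~q -> ~p & ~q) there: 5:T. ✓
5: successors {6}; <>(~q -> ~p & ~q) there: 6:F. ✗
6: no successors, so <><>(~q -> ~p & ~q) fails. ✗
7: successors {7}; <>(~q -> ~p & ~q) there: 7:F. ✗
— 3 worlds.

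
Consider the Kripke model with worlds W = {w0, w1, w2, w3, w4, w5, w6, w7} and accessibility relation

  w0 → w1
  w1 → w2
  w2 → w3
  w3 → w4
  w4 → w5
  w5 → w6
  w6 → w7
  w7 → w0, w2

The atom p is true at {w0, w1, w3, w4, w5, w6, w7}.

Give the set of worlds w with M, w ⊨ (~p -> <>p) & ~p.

{w2}

w0: ~p -> <>p is T, ~p is F. ✗
w1: ~p -> <>p is T, ~p is F. ✗
w2: ~p -> <>p is T, ~p is T. ✓
w3: ~p -> <>p is T, ~p is F. ✗
w4: ~p -> <>p is T, ~p is F. ✗
w5: ~p -> <>p is T, ~p is F. ✗
w6: ~p -> <>p is T, ~p is F. ✗
w7: ~p -> <>p is T, ~p is F. ✗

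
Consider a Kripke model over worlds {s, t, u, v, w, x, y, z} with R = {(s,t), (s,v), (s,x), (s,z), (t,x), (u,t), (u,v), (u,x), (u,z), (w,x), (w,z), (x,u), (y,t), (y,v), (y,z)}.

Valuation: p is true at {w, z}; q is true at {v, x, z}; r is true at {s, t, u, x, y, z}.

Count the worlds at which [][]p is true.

s: successors {t, v, x, z}; []p there: t:F, v:T, x:F, z:T. ✗
t: successors {x}; []p there: x:F. ✗
u: successors {t, v, x, z}; []p there: t:F, v:T, x:F, z:T. ✗
v: no successors, so [][]p holds vacuously. ✓
w: successors {x, z}; []p there: x:F, z:T. ✗
x: successors {u}; []p there: u:F. ✗
y: successors {t, v, z}; []p there: t:F, v:T, z:T. ✗
z: no successors, so [][]p holds vacuously. ✓
Satisfying worlds: {v, z}.

2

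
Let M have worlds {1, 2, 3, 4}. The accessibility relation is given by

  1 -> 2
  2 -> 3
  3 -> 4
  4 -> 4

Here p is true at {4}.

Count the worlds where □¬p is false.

2

1: successors {2}; ¬p there: 2:T. ✓
2: successors {3}; ¬p there: 3:T. ✓
3: successors {4}; ¬p there: 4:F. ✗
4: successors {4}; ¬p there: 4:F. ✗
Satisfying worlds: {1, 2}.
So □¬p fails at the other 2 worlds.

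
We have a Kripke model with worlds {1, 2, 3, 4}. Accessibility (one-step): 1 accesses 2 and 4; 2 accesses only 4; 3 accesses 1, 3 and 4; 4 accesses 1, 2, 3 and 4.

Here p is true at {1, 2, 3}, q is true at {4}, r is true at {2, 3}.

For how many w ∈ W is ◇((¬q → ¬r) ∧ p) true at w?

2

1: successors {2, 4}; (¬q → ¬r) ∧ p there: 2:F, 4:F. ✗
2: successors {4}; (¬q → ¬r) ∧ p there: 4:F. ✗
3: successors {1, 3, 4}; (¬q → ¬r) ∧ p there: 1:T, 3:F, 4:F. ✓
4: successors {1, 2, 3, 4}; (¬q → ¬r) ∧ p there: 1:T, 2:F, 3:F, 4:F. ✓
Satisfying worlds: {3, 4}.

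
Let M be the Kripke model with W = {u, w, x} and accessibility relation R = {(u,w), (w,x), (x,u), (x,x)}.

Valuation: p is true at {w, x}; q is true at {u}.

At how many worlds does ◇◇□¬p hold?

u: successors {w}; ◇□¬p there: w:F. ✗
w: successors {x}; ◇□¬p there: x:F. ✗
x: successors {u, x}; ◇□¬p there: u:F, x:F. ✗
Satisfying worlds: ∅.

0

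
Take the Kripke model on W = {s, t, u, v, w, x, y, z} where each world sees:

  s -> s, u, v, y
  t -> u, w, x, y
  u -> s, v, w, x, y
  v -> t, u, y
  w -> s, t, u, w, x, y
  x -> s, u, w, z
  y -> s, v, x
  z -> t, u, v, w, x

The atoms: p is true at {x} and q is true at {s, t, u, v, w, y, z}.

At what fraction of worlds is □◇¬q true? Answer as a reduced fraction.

s: successors {s, u, v, y}; ◇¬q there: s:F, u:T, v:F, y:T. ✗
t: successors {u, w, x, y}; ◇¬q there: u:T, w:T, x:F, y:T. ✗
u: successors {s, v, w, x, y}; ◇¬q there: s:F, v:F, w:T, x:F, y:T. ✗
v: successors {t, u, y}; ◇¬q there: t:T, u:T, y:T. ✓
w: successors {s, t, u, w, x, y}; ◇¬q there: s:F, t:T, u:T, w:T, x:F, y:T. ✗
x: successors {s, u, w, z}; ◇¬q there: s:F, u:T, w:T, z:T. ✗
y: successors {s, v, x}; ◇¬q there: s:F, v:F, x:F. ✗
z: successors {t, u, v, w, x}; ◇¬q there: t:T, u:T, v:F, w:T, x:F. ✗
That's 1 of 8 worlds, so 1/8.

1/8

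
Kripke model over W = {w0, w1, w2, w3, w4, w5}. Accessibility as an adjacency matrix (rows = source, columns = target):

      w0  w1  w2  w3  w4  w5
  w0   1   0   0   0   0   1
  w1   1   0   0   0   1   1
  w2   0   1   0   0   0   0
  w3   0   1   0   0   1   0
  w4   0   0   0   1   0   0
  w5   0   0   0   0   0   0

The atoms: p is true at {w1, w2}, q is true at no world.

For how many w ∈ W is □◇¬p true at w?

w0: successors {w0, w5}; ◇¬p there: w0:T, w5:F. ✗
w1: successors {w0, w4, w5}; ◇¬p there: w0:T, w4:T, w5:F. ✗
w2: successors {w1}; ◇¬p there: w1:T. ✓
w3: successors {w1, w4}; ◇¬p there: w1:T, w4:T. ✓
w4: successors {w3}; ◇¬p there: w3:T. ✓
w5: no successors, so □◇¬p holds vacuously. ✓
Satisfying worlds: {w2, w3, w4, w5}.

4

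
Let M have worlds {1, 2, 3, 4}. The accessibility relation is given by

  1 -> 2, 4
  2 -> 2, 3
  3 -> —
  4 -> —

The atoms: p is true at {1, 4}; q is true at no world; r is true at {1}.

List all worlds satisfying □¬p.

{2, 3, 4}

1: successors {2, 4}; ¬p there: 2:T, 4:F. ✗
2: successors {2, 3}; ¬p there: 2:T, 3:T. ✓
3: no successors, so □¬p holds vacuously. ✓
4: no successors, so □¬p holds vacuously. ✓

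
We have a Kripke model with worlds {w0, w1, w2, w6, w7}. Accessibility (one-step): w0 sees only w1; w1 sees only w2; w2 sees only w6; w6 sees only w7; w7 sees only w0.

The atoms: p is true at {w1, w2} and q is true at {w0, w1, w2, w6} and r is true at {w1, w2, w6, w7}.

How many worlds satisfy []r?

4

w0: successors {w1}; r there: w1:T. ✓
w1: successors {w2}; r there: w2:T. ✓
w2: successors {w6}; r there: w6:T. ✓
w6: successors {w7}; r there: w7:T. ✓
w7: successors {w0}; r there: w0:F. ✗
Satisfying worlds: {w0, w1, w2, w6}.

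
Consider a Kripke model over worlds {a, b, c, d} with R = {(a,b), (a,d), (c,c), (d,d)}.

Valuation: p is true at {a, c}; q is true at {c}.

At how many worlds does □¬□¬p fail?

a: successors {b, d}; ¬□¬p there: b:F, d:F. ✗
b: no successors, so □¬□¬p holds vacuously. ✓
c: successors {c}; ¬□¬p there: c:T. ✓
d: successors {d}; ¬□¬p there: d:F. ✗
Satisfying worlds: {b, c}.
So □¬□¬p fails at the other 2 worlds.

2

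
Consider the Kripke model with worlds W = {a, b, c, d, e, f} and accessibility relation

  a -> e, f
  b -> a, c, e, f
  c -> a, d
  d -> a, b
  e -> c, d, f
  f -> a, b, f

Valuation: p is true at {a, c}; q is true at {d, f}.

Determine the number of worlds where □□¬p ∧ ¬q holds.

a: □□¬p is F, ¬q is T. ✗
b: □□¬p is F, ¬q is T. ✗
c: □□¬p is F, ¬q is T. ✗
d: □□¬p is F, ¬q is F. ✗
e: □□¬p is F, ¬q is T. ✗
f: □□¬p is F, ¬q is F. ✗
Satisfying worlds: ∅.

0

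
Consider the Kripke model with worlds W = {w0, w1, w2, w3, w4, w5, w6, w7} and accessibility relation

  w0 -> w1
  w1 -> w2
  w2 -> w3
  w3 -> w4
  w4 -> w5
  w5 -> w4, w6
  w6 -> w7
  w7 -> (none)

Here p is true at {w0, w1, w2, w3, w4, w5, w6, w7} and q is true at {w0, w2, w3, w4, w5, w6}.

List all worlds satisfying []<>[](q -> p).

w0: successors {w1}; <>[](q -> p) there: w1:T. ✓
w1: successors {w2}; <>[](q -> p) there: w2:T. ✓
w2: successors {w3}; <>[](q -> p) there: w3:T. ✓
w3: successors {w4}; <>[](q -> p) there: w4:T. ✓
w4: successors {w5}; <>[](q -> p) there: w5:T. ✓
w5: successors {w4, w6}; <>[](q -> p) there: w4:T, w6:T. ✓
w6: successors {w7}; <>[](q -> p) there: w7:F. ✗
w7: no successors, so []<>[](q -> p) holds vacuously. ✓

{w0, w1, w2, w3, w4, w5, w7}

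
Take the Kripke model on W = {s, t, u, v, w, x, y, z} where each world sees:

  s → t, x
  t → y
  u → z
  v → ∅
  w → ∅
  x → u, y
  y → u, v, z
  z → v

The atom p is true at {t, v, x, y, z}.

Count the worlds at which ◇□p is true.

s: successors {t, x}; □p there: t:T, x:F. ✓
t: successors {y}; □p there: y:F. ✗
u: successors {z}; □p there: z:T. ✓
v: no successors, so ◇□p fails. ✗
w: no successors, so ◇□p fails. ✗
x: successors {u, y}; □p there: u:T, y:F. ✓
y: successors {u, v, z}; □p there: u:T, v:T, z:T. ✓
z: successors {v}; □p there: v:T. ✓
Satisfying worlds: {s, u, x, y, z}.

5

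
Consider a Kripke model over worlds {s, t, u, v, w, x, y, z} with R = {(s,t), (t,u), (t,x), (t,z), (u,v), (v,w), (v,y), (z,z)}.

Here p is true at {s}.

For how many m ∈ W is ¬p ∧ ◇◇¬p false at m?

5

s: ¬p is F, ◇◇¬p is T. ✗
t: ¬p is T, ◇◇¬p is T. ✓
u: ¬p is T, ◇◇¬p is T. ✓
v: ¬p is T, ◇◇¬p is F. ✗
w: ¬p is T, ◇◇¬p is F. ✗
x: ¬p is T, ◇◇¬p is F. ✗
y: ¬p is T, ◇◇¬p is F. ✗
z: ¬p is T, ◇◇¬p is T. ✓
Satisfying worlds: {t, u, z}.
So ¬p ∧ ◇◇¬p fails at the other 5 worlds.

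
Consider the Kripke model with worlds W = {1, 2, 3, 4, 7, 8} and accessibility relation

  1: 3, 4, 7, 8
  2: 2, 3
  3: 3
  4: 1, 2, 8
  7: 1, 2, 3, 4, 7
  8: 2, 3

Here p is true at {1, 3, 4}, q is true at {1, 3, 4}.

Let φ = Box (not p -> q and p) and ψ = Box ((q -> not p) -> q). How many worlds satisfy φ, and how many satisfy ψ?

1 and 1

For Box (not p -> q and p):
1: successors {3, 4, 7, 8}; not p -> q and p there: 3:T, 4:T, 7:F, 8:F. ✗
2: successors {2, 3}; not p -> q and p there: 2:F, 3:T. ✗
3: successors {3}; not p -> q and p there: 3:T. ✓
4: successors {1, 2, 8}; not p -> q and p there: 1:T, 2:F, 8:F. ✗
7: successors {1, 2, 3, 4, 7}; not p -> q and p there: 1:T, 2:F, 3:T, 4:T, 7:F. ✗
8: successors {2, 3}; not p -> q and p there: 2:F, 3:T. ✗
— 1 world.
For Box ((q -> not p) -> q):
1: successors {3, 4, 7, 8}; (q -> not p) -> q there: 3:T, 4:T, 7:F, 8:F. ✗
2: successors {2, 3}; (q -> not p) -> q there: 2:F, 3:T. ✗
3: successors {3}; (q -> not p) -> q there: 3:T. ✓
4: successors {1, 2, 8}; (q -> not p) -> q there: 1:T, 2:F, 8:F. ✗
7: successors {1, 2, 3, 4, 7}; (q -> not p) -> q there: 1:T, 2:F, 3:T, 4:T, 7:F. ✗
8: successors {2, 3}; (q -> not p) -> q there: 2:F, 3:T. ✗
— 1 world.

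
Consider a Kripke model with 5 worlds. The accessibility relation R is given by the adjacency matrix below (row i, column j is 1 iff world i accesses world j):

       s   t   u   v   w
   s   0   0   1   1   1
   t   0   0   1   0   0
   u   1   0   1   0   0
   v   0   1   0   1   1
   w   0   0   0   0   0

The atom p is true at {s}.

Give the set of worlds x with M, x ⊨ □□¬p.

{v, w}

s: successors {u, v, w}; □¬p there: u:F, v:T, w:T. ✗
t: successors {u}; □¬p there: u:F. ✗
u: successors {s, u}; □¬p there: s:T, u:F. ✗
v: successors {t, v, w}; □¬p there: t:T, v:T, w:T. ✓
w: no successors, so □□¬p holds vacuously. ✓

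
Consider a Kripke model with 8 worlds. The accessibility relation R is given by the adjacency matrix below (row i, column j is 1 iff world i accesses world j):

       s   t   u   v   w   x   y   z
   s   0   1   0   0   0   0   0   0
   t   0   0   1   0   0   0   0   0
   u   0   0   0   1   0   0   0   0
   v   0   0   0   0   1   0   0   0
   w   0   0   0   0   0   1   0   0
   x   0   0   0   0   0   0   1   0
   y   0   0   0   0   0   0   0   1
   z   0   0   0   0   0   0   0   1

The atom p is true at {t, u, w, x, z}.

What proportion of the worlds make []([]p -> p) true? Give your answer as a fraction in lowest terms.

3/4

s: successors {t}; []p -> p there: t:T. ✓
t: successors {u}; []p -> p there: u:T. ✓
u: successors {v}; []p -> p there: v:F. ✗
v: successors {w}; []p -> p there: w:T. ✓
w: successors {x}; []p -> p there: x:T. ✓
x: successors {y}; []p -> p there: y:F. ✗
y: successors {z}; []p -> p there: z:T. ✓
z: successors {z}; []p -> p there: z:T. ✓
That's 6 of 8 worlds, so 6/8 = 3/4.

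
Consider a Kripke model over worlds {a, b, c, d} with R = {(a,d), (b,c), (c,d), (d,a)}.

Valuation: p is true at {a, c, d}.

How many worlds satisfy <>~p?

0

a: successors {d}; ~p there: d:F. ✗
b: successors {c}; ~p there: c:F. ✗
c: successors {d}; ~p there: d:F. ✗
d: successors {a}; ~p there: a:F. ✗
Satisfying worlds: ∅.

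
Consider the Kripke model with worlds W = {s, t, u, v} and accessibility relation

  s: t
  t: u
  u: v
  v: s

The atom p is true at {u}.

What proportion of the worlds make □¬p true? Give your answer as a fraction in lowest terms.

s: successors {t}; ¬p there: t:T. ✓
t: successors {u}; ¬p there: u:F. ✗
u: successors {v}; ¬p there: v:T. ✓
v: successors {s}; ¬p there: s:T. ✓
That's 3 of 4 worlds, so 3/4.

3/4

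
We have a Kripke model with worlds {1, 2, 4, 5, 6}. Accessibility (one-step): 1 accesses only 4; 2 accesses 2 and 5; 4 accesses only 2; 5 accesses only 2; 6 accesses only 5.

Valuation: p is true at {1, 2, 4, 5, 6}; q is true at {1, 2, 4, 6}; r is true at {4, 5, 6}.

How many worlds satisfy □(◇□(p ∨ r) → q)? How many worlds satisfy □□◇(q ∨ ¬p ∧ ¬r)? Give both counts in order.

3 and 5

For □(◇□(p ∨ r) → q):
1: successors {4}; ◇□(p ∨ r) → q there: 4:T. ✓
2: successors {2, 5}; ◇□(p ∨ r) → q there: 2:T, 5:F. ✗
4: successors {2}; ◇□(p ∨ r) → q there: 2:T. ✓
5: successors {2}; ◇□(p ∨ r) → q there: 2:T. ✓
6: successors {5}; ◇□(p ∨ r) → q there: 5:F. ✗
— 3 worlds.
For □□◇(q ∨ ¬p ∧ ¬r):
1: successors {4}; □◇(q ∨ ¬p ∧ ¬r) there: 4:T. ✓
2: successors {2, 5}; □◇(q ∨ ¬p ∧ ¬r) there: 2:T, 5:T. ✓
4: successors {2}; □◇(q ∨ ¬p ∧ ¬r) there: 2:T. ✓
5: successors {2}; □◇(q ∨ ¬p ∧ ¬r) there: 2:T. ✓
6: successors {5}; □◇(q ∨ ¬p ∧ ¬r) there: 5:T. ✓
— 5 worlds.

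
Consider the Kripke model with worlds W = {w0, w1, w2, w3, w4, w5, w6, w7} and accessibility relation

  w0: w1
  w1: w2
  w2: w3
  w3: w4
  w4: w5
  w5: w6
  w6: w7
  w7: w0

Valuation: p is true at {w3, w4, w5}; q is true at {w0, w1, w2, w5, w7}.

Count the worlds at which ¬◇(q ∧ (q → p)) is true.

w0: ◇(q ∧ (q → p)) is F. ✓
w1: ◇(q ∧ (q → p)) is F. ✓
w2: ◇(q ∧ (q → p)) is F. ✓
w3: ◇(q ∧ (q → p)) is F. ✓
w4: ◇(q ∧ (q → p)) is T. ✗
w5: ◇(q ∧ (q → p)) is F. ✓
w6: ◇(q ∧ (q → p)) is F. ✓
w7: ◇(q ∧ (q → p)) is F. ✓
Satisfying worlds: {w0, w1, w2, w3, w5, w6, w7}.

7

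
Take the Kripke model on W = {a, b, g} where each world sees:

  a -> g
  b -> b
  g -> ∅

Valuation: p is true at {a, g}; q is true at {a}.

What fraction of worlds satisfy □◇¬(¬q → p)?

a: successors {g}; ◇¬(¬q → p) there: g:F. ✗
b: successors {b}; ◇¬(¬q → p) there: b:T. ✓
g: no successors, so □◇¬(¬q → p) holds vacuously. ✓
That's 2 of 3 worlds, so 2/3.

2/3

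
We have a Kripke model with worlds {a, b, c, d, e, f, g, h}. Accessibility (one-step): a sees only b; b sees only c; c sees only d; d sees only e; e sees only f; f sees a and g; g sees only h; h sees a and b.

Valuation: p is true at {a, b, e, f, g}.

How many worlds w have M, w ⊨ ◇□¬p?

a: successors {b}; □¬p there: b:T. ✓
b: successors {c}; □¬p there: c:T. ✓
c: successors {d}; □¬p there: d:F. ✗
d: successors {e}; □¬p there: e:F. ✗
e: successors {f}; □¬p there: f:F. ✗
f: successors {a, g}; □¬p there: a:F, g:T. ✓
g: successors {h}; □¬p there: h:F. ✗
h: successors {a, b}; □¬p there: a:F, b:T. ✓
Satisfying worlds: {a, b, f, h}.

4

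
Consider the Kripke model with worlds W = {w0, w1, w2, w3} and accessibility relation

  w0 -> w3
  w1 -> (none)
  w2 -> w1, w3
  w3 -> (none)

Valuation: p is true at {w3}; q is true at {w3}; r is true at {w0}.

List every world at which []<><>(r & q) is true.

{w1, w3}

w0: successors {w3}; <><>(r & q) there: w3:F. ✗
w1: no successors, so []<><>(r & q) holds vacuously. ✓
w2: successors {w1, w3}; <><>(r & q) there: w1:F, w3:F. ✗
w3: no successors, so []<><>(r & q) holds vacuously. ✓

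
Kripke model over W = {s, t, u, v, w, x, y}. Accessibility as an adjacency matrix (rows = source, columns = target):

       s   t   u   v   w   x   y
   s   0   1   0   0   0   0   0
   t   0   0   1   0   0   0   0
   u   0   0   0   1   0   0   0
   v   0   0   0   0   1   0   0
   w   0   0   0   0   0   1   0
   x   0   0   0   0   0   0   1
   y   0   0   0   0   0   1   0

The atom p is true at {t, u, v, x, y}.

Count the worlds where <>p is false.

1

s: successors {t}; p there: t:T. ✓
t: successors {u}; p there: u:T. ✓
u: successors {v}; p there: v:T. ✓
v: successors {w}; p there: w:F. ✗
w: successors {x}; p there: x:T. ✓
x: successors {y}; p there: y:T. ✓
y: successors {x}; p there: x:T. ✓
Satisfying worlds: {s, t, u, w, x, y}.
So <>p fails at the other 1 world.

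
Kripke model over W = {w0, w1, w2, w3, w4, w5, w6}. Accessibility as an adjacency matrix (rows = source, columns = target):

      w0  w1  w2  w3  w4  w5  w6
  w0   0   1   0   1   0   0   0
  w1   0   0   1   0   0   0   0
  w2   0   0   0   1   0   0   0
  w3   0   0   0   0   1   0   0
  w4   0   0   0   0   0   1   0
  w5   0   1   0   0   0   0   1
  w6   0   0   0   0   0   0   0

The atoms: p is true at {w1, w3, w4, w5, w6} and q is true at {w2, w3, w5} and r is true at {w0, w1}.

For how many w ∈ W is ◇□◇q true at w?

w0: successors {w1, w3}; □◇q there: w1:T, w3:T. ✓
w1: successors {w2}; □◇q there: w2:F. ✗
w2: successors {w3}; □◇q there: w3:T. ✓
w3: successors {w4}; □◇q there: w4:F. ✗
w4: successors {w5}; □◇q there: w5:F. ✗
w5: successors {w1, w6}; □◇q there: w1:T, w6:T. ✓
w6: no successors, so ◇□◇q fails. ✗
Satisfying worlds: {w0, w2, w5}.

3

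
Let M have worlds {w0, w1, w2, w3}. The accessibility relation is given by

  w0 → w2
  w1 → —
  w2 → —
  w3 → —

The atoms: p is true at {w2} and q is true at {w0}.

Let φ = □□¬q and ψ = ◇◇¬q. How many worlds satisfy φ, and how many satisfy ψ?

4 and 0

For □□¬q:
w0: successors {w2}; □¬q there: w2:T. ✓
w1: no successors, so □□¬q holds vacuously. ✓
w2: no successors, so □□¬q holds vacuously. ✓
w3: no successors, so □□¬q holds vacuously. ✓
— 4 worlds.
For ◇◇¬q:
w0: successors {w2}; ◇¬q there: w2:F. ✗
w1: no successors, so ◇◇¬q fails. ✗
w2: no successors, so ◇◇¬q fails. ✗
w3: no successors, so ◇◇¬q fails. ✗
— 0 worlds.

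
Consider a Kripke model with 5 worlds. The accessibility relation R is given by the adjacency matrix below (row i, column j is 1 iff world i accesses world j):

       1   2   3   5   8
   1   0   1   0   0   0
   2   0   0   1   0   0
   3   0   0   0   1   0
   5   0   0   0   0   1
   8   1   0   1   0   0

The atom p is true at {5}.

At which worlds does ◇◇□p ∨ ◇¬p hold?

{1, 2, 5, 8}

1: ◇◇□p is T, ◇¬p is T. ✓
2: ◇◇□p is F, ◇¬p is T. ✓
3: ◇◇□p is F, ◇¬p is F. ✗
5: ◇◇□p is T, ◇¬p is T. ✓
8: ◇◇□p is F, ◇¬p is T. ✓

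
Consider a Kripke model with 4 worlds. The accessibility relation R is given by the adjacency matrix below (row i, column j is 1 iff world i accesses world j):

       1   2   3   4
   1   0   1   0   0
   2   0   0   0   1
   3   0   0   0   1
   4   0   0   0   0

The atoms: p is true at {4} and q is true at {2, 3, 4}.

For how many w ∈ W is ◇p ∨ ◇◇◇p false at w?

1: ◇p is F, ◇◇◇p is F. ✗
2: ◇p is T, ◇◇◇p is F. ✓
3: ◇p is T, ◇◇◇p is F. ✓
4: ◇p is F, ◇◇◇p is F. ✗
Satisfying worlds: {2, 3}.
So ◇p ∨ ◇◇◇p fails at the other 2 worlds.

2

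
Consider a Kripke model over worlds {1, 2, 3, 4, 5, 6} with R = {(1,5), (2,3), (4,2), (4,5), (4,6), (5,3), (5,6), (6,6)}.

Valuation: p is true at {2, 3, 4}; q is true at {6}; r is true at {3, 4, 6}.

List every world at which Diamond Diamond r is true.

{1, 4, 5, 6}

1: successors {5}; Diamond r there: 5:T. ✓
2: successors {3}; Diamond r there: 3:F. ✗
3: no successors, so Diamond Diamond r fails. ✗
4: successors {2, 5, 6}; Diamond r there: 2:T, 5:T, 6:T. ✓
5: successors {3, 6}; Diamond r there: 3:F, 6:T. ✓
6: successors {6}; Diamond r there: 6:T. ✓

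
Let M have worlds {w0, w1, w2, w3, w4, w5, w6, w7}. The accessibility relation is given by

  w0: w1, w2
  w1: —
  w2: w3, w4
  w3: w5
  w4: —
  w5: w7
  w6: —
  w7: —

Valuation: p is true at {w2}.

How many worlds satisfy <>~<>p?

4

w0: successors {w1, w2}; ~<>p there: w1:T, w2:T. ✓
w1: no successors, so <>~<>p fails. ✗
w2: successors {w3, w4}; ~<>p there: w3:T, w4:T. ✓
w3: successors {w5}; ~<>p there: w5:T. ✓
w4: no successors, so <>~<>p fails. ✗
w5: successors {w7}; ~<>p there: w7:T. ✓
w6: no successors, so <>~<>p fails. ✗
w7: no successors, so <>~<>p fails. ✗
Satisfying worlds: {w0, w2, w3, w5}.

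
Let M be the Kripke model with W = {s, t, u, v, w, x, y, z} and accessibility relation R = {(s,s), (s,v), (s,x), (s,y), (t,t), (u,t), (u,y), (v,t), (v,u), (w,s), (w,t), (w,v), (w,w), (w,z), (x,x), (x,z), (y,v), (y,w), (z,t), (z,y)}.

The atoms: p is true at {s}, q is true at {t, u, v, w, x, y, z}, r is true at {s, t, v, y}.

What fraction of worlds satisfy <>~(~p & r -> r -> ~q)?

7/8

s: successors {s, v, x, y}; ~(~p & r -> r -> ~q) there: s:F, v:T, x:F, y:T. ✓
t: successors {t}; ~(~p & r -> r -> ~q) there: t:T. ✓
u: successors {t, y}; ~(~p & r -> r -> ~q) there: t:T, y:T. ✓
v: successors {t, u}; ~(~p & r -> r -> ~q) there: t:T, u:F. ✓
w: successors {s, t, v, w, z}; ~(~p & r -> r -> ~q) there: s:F, t:T, v:T, w:F, z:F. ✓
x: successors {x, z}; ~(~p & r -> r -> ~q) there: x:F, z:F. ✗
y: successors {v, w}; ~(~p & r -> r -> ~q) there: v:T, w:F. ✓
z: successors {t, y}; ~(~p & r -> r -> ~q) there: t:T, y:T. ✓
That's 7 of 8 worlds, so 7/8.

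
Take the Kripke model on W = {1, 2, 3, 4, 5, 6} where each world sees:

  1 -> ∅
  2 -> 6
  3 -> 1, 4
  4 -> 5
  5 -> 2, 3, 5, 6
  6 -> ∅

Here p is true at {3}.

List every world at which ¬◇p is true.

{1, 2, 3, 4, 6}

1: ◇p is F. ✓
2: ◇p is F. ✓
3: ◇p is F. ✓
4: ◇p is F. ✓
5: ◇p is T. ✗
6: ◇p is F. ✓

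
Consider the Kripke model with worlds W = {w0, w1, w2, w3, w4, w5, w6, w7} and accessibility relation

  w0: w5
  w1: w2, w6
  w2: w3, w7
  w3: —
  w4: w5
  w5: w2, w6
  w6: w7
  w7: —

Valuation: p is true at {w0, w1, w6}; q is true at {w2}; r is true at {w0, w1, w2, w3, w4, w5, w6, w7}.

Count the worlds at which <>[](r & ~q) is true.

w0: successors {w5}; [](r & ~q) there: w5:F. ✗
w1: successors {w2, w6}; [](r & ~q) there: w2:T, w6:T. ✓
w2: successors {w3, w7}; [](r & ~q) there: w3:T, w7:T. ✓
w3: no successors, so <>[](r & ~q) fails. ✗
w4: successors {w5}; [](r & ~q) there: w5:F. ✗
w5: successors {w2, w6}; [](r & ~q) there: w2:T, w6:T. ✓
w6: successors {w7}; [](r & ~q) there: w7:T. ✓
w7: no successors, so <>[](r & ~q) fails. ✗
Satisfying worlds: {w1, w2, w5, w6}.

4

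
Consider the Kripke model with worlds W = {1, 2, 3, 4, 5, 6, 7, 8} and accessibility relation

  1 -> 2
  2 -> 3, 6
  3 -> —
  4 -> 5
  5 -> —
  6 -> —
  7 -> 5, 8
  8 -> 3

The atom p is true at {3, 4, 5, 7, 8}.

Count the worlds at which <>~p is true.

1: successors {2}; ~p there: 2:T. ✓
2: successors {3, 6}; ~p there: 3:F, 6:T. ✓
3: no successors, so <>~p fails. ✗
4: successors {5}; ~p there: 5:F. ✗
5: no successors, so <>~p fails. ✗
6: no successors, so <>~p fails. ✗
7: successors {5, 8}; ~p there: 5:F, 8:F. ✗
8: successors {3}; ~p there: 3:F. ✗
Satisfying worlds: {1, 2}.

2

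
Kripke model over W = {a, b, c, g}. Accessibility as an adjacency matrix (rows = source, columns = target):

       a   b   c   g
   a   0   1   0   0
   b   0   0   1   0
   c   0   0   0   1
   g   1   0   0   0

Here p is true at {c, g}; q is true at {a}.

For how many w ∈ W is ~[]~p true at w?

a: []~p is T. ✗
b: []~p is F. ✓
c: []~p is F. ✓
g: []~p is T. ✗
Satisfying worlds: {b, c}.

2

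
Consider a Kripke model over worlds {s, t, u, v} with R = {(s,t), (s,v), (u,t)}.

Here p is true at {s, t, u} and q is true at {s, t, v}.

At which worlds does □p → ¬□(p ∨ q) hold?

s: □p is F, ¬□(p ∨ q) is F. ✓
t: □p is T, ¬□(p ∨ q) is F. ✗
u: □p is T, ¬□(p ∨ q) is F. ✗
v: □p is T, ¬□(p ∨ q) is F. ✗

{s}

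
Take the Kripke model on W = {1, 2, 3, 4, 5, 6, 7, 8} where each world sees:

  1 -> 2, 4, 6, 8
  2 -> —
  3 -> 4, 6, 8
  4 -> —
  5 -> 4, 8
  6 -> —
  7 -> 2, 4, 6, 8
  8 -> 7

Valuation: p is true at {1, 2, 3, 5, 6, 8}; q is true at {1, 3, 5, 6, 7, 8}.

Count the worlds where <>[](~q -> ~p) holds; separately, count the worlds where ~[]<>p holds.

For <>[](~q -> ~p):
1: successors {2, 4, 6, 8}; [](~q -> ~p) there: 2:T, 4:T, 6:T, 8:T. ✓
2: no successors, so <>[](~q -> ~p) fails. ✗
3: successors {4, 6, 8}; [](~q -> ~p) there: 4:T, 6:T, 8:T. ✓
4: no successors, so <>[](~q -> ~p) fails. ✗
5: successors {4, 8}; [](~q -> ~p) there: 4:T, 8:T. ✓
6: no successors, so <>[](~q -> ~p) fails. ✗
7: successors {2, 4, 6, 8}; [](~q -> ~p) there: 2:T, 4:T, 6:T, 8:T. ✓
8: successors {7}; [](~q -> ~p) there: 7:F. ✗
— 4 worlds.
For ~[]<>p:
1: []<>p is F. ✓
2: []<>p is T. ✗
3: []<>p is F. ✓
4: []<>p is T. ✗
5: []<>p is F. ✓
6: []<>p is T. ✗
7: []<>p is F. ✓
8: []<>p is T. ✗
— 4 worlds.

4 and 4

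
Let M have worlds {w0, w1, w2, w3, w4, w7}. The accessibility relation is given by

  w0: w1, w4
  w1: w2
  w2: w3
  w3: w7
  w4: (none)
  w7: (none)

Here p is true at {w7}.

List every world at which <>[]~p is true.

{w0, w1, w3}

w0: successors {w1, w4}; []~p there: w1:T, w4:T. ✓
w1: successors {w2}; []~p there: w2:T. ✓
w2: successors {w3}; []~p there: w3:F. ✗
w3: successors {w7}; []~p there: w7:T. ✓
w4: no successors, so <>[]~p fails. ✗
w7: no successors, so <>[]~p fails. ✗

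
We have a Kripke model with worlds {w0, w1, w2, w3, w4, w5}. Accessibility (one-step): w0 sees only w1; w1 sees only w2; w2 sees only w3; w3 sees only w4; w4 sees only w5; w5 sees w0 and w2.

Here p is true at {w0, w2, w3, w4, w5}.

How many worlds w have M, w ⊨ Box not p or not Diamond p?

1

w0: Box not p is T, not Diamond p is T. ✓
w1: Box not p is F, not Diamond p is F. ✗
w2: Box not p is F, not Diamond p is F. ✗
w3: Box not p is F, not Diamond p is F. ✗
w4: Box not p is F, not Diamond p is F. ✗
w5: Box not p is F, not Diamond p is F. ✗
Satisfying worlds: {w0}.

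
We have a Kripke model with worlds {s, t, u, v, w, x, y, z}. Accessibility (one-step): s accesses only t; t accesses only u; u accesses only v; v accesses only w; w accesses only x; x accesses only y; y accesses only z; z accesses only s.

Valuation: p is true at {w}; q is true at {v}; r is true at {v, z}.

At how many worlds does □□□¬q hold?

7

s: successors {t}; □□¬q there: t:F. ✗
t: successors {u}; □□¬q there: u:T. ✓
u: successors {v}; □□¬q there: v:T. ✓
v: successors {w}; □□¬q there: w:T. ✓
w: successors {x}; □□¬q there: x:T. ✓
x: successors {y}; □□¬q there: y:T. ✓
y: successors {z}; □□¬q there: z:T. ✓
z: successors {s}; □□¬q there: s:T. ✓
Satisfying worlds: {t, u, v, w, x, y, z}.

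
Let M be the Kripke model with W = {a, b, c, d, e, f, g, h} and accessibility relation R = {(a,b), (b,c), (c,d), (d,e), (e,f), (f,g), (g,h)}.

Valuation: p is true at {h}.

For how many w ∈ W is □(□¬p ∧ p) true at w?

a: successors {b}; □¬p ∧ p there: b:F. ✗
b: successors {c}; □¬p ∧ p there: c:F. ✗
c: successors {d}; □¬p ∧ p there: d:F. ✗
d: successors {e}; □¬p ∧ p there: e:F. ✗
e: successors {f}; □¬p ∧ p there: f:F. ✗
f: successors {g}; □¬p ∧ p there: g:F. ✗
g: successors {h}; □¬p ∧ p there: h:T. ✓
h: no successors, so □(□¬p ∧ p) holds vacuously. ✓
Satisfying worlds: {g, h}.

2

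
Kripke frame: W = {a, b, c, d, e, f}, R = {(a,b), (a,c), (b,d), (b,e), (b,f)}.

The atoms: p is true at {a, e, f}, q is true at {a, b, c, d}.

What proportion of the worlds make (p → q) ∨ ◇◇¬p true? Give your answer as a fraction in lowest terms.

2/3

a: p → q is T, ◇◇¬p is T. ✓
b: p → q is T, ◇◇¬p is F. ✓
c: p → q is T, ◇◇¬p is F. ✓
d: p → q is T, ◇◇¬p is F. ✓
e: p → q is F, ◇◇¬p is F. ✗
f: p → q is F, ◇◇¬p is F. ✗
That's 4 of 6 worlds, so 4/6 = 2/3.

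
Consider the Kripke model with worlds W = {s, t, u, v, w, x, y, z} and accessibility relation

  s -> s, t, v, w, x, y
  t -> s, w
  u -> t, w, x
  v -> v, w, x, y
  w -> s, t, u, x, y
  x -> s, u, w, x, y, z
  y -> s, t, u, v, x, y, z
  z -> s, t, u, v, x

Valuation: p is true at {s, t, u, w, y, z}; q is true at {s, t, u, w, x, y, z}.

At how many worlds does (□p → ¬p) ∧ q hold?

s: □p → ¬p is T, q is T. ✓
t: □p → ¬p is F, q is T. ✗
u: □p → ¬p is T, q is T. ✓
v: □p → ¬p is T, q is F. ✗
w: □p → ¬p is T, q is T. ✓
x: □p → ¬p is T, q is T. ✓
y: □p → ¬p is T, q is T. ✓
z: □p → ¬p is T, q is T. ✓
Satisfying worlds: {s, u, w, x, y, z}.

6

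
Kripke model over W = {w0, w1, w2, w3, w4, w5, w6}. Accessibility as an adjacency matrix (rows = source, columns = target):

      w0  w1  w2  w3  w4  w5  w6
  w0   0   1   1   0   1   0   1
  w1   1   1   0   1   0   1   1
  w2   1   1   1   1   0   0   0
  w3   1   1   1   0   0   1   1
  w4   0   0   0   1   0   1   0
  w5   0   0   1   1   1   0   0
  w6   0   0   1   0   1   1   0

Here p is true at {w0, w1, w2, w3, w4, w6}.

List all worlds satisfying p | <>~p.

w0: p is T, <>~p is F. ✓
w1: p is T, <>~p is T. ✓
w2: p is T, <>~p is F. ✓
w3: p is T, <>~p is T. ✓
w4: p is T, <>~p is T. ✓
w5: p is F, <>~p is F. ✗
w6: p is T, <>~p is T. ✓

{w0, w1, w2, w3, w4, w6}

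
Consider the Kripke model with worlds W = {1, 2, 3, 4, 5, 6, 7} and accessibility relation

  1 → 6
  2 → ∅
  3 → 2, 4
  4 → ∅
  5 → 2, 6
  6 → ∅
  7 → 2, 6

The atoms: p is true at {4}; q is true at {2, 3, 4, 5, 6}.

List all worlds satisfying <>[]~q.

{1, 3, 5, 7}

1: successors {6}; []~q there: 6:T. ✓
2: no successors, so <>[]~q fails. ✗
3: successors {2, 4}; []~q there: 2:T, 4:T. ✓
4: no successors, so <>[]~q fails. ✗
5: successors {2, 6}; []~q there: 2:T, 6:T. ✓
6: no successors, so <>[]~q fails. ✗
7: successors {2, 6}; []~q there: 2:T, 6:T. ✓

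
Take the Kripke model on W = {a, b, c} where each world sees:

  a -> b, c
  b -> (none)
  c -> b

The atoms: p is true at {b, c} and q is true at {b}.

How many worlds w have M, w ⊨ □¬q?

a: successors {b, c}; ¬q there: b:F, c:T. ✗
b: no successors, so □¬q holds vacuously. ✓
c: successors {b}; ¬q there: b:F. ✗
Satisfying worlds: {b}.

1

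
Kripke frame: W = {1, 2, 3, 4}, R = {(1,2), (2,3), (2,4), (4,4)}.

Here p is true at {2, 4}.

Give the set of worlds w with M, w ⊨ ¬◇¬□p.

1: ◇¬□p is T. ✗
2: ◇¬□p is F. ✓
3: ◇¬□p is F. ✓
4: ◇¬□p is F. ✓

{2, 3, 4}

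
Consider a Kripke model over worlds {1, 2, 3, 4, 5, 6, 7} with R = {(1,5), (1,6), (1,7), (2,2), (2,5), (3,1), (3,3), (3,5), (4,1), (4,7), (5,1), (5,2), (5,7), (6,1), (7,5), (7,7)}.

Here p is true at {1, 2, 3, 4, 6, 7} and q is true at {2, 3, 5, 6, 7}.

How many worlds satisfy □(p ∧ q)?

0

1: successors {5, 6, 7}; p ∧ q there: 5:F, 6:T, 7:T. ✗
2: successors {2, 5}; p ∧ q there: 2:T, 5:F. ✗
3: successors {1, 3, 5}; p ∧ q there: 1:F, 3:T, 5:F. ✗
4: successors {1, 7}; p ∧ q there: 1:F, 7:T. ✗
5: successors {1, 2, 7}; p ∧ q there: 1:F, 2:T, 7:T. ✗
6: successors {1}; p ∧ q there: 1:F. ✗
7: successors {5, 7}; p ∧ q there: 5:F, 7:T. ✗
Satisfying worlds: ∅.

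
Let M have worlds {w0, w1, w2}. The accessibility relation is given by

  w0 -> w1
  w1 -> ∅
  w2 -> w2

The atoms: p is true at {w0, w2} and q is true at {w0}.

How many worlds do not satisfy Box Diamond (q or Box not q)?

w0: successors {w1}; Diamond (q or Box not q) there: w1:F. ✗
w1: no successors, so Box Diamond (q or Box not q) holds vacuously. ✓
w2: successors {w2}; Diamond (q or Box not q) there: w2:T. ✓
Satisfying worlds: {w1, w2}.
So Box Diamond (q or Box not q) fails at the other 1 world.

1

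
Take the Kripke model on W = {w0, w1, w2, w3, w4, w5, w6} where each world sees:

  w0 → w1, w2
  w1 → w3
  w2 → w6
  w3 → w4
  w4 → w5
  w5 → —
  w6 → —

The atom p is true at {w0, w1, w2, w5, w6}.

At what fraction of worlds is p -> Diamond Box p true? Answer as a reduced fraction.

w0: p is T, Diamond Box p is T. ✓
w1: p is T, Diamond Box p is F. ✗
w2: p is T, Diamond Box p is T. ✓
w3: p is F, Diamond Box p is T. ✓
w4: p is F, Diamond Box p is T. ✓
w5: p is T, Diamond Box p is F. ✗
w6: p is T, Diamond Box p is F. ✗
That's 4 of 7 worlds, so 4/7.

4/7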